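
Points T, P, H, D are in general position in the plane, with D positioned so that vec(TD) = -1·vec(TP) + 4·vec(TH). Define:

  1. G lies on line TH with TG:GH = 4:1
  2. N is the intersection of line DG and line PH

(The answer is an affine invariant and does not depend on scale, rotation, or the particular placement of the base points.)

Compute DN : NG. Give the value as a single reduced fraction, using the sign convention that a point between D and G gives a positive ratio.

DN:NG = 10

Set T = (0, 0), P = (1, 0), H = (0, 1), D = (-1, 4); any affine frame gives the same invariant.
1. G lies on line TH with TG:GH = 4:1 ⇒ G = (0, 4/5)
2. N is the intersection of line DG and line PH ⇒ N = (-1/11, 12/11)
N = D + t·(G−D) with t = 10/11, so DN:NG = t:(1−t) = 10/11:1/11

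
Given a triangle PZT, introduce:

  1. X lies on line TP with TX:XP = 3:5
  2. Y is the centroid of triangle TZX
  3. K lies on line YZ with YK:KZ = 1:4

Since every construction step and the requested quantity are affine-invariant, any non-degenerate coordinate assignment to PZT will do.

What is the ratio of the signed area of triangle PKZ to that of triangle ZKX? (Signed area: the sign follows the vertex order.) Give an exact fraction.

Assign P = (0, 0), Z = (1, 0), T = (0, 1) — the answer is frame-independent, so this choice is without loss of generality.
1. X lies on line TP with TX:XP = 3:5 ⇒ X = (0, 5/8)
2. Y is the centroid of triangle TZX ⇒ Y = (1/3, 13/24)
3. K lies on line YZ with YK:KZ = 1:4 ⇒ K = (7/15, 13/30)
2·[PKZ] = -13/30, 2·[ZKX] = 1/10
[PKZ]:[ZKX] = -13/30:1/10 = -13/3

[PKZ]:[ZKX] = -13/3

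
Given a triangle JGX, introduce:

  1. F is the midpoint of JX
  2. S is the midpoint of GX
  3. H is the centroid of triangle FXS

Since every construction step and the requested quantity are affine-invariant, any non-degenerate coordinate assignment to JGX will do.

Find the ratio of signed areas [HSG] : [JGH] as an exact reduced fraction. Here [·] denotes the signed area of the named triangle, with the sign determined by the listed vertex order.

[HSG]:[JGH] = -1/8

Assign J = (0, 0), G = (1, 0), X = (0, 1) — the answer is frame-independent, so this choice is without loss of generality.
1. F is the midpoint of JX ⇒ F = (0, 1/2)
2. S is the midpoint of GX ⇒ S = (1/2, 1/2)
3. H is the centroid of triangle FXS ⇒ H = (1/6, 2/3)
2·[HSG] = -1/12, 2·[JGH] = 2/3
[HSG]:[JGH] = -1/12:2/3 = -1/8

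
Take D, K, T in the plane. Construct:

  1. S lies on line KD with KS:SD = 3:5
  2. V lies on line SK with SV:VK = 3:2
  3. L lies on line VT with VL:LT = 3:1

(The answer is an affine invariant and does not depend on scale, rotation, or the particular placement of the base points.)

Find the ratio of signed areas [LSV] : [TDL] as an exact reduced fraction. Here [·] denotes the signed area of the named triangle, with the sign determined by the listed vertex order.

Assign D = (0, 0), K = (1, 0), T = (0, 1) — the answer is frame-independent, so this choice is without loss of generality.
1. S lies on line KD with KS:SD = 3:5 ⇒ S = (5/8, 0)
2. V lies on line SK with SV:VK = 3:2 ⇒ V = (17/20, 0)
3. L lies on line VT with VL:LT = 3:1 ⇒ L = (17/80, 3/4)
2·[LSV] = 27/160, 2·[TDL] = 17/80
[LSV]:[TDL] = 27/160:17/80 = 27/34

[LSV]:[TDL] = 27/34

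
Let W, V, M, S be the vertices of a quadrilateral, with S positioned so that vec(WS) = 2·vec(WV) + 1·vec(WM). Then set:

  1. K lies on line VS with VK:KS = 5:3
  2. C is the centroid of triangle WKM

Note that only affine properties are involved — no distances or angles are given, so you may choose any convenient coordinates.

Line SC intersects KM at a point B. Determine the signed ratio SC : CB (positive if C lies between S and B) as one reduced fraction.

SC:CB = -31/13

Set W = (0, 0), V = (1, 0), M = (0, 1), S = (2, 1); any affine frame gives the same invariant.
1. K lies on line VS with VK:KS = 5:3 ⇒ K = (13/8, 5/8)
2. C is the centroid of triangle WKM ⇒ C = (13/24, 13/24)
line SC meets KM at B = (143/124, 91/124)
C = S + t·(B−S) with t = 31/18, so SC:CB = 31/18:-13/18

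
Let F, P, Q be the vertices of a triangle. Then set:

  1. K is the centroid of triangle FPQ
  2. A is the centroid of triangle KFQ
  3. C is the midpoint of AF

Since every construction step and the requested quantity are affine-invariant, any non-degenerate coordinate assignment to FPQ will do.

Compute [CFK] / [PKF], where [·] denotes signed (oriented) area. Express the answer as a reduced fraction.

[CFK]:[PKF] = 1/6

Work in coordinates with F = (0, 0), P = (1, 0), Q = (0, 1).
1. K is the centroid of triangle FPQ ⇒ K = (1/3, 1/3)
2. A is the centroid of triangle KFQ ⇒ A = (1/9, 4/9)
3. C is the midpoint of AF ⇒ C = (1/18, 2/9)
2·[CFK] = 1/18, 2·[PKF] = 1/3
[CFK]:[PKF] = 1/18:1/3 = 1/6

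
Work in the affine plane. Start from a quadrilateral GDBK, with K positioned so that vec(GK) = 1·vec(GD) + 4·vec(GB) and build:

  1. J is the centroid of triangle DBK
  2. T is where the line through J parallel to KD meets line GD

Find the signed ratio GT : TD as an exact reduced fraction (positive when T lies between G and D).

Choose coordinates G = (0, 0), D = (1, 0), B = (0, 1), K = (1, 4).
1. J is the centroid of triangle DBK ⇒ J = (2/3, 5/3)
2. T is where the line through J parallel to KD meets line GD ⇒ T = (2/3, 0)
T = G + t·(D−G) with t = 2/3, so GT:TD = t:(1−t) = 2/3:1/3

GT:TD = 2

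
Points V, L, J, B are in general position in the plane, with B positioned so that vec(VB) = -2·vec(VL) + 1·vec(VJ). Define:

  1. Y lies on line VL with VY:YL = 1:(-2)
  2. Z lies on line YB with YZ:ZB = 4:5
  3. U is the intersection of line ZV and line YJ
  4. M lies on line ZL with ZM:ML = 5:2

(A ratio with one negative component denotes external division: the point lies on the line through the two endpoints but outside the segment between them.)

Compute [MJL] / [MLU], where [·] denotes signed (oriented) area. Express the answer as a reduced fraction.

[MJL]:[MLU] = 153/16

Assign V = (0, 0), L = (1, 0), J = (0, 1), B = (-2, 1) — the answer is frame-independent, so this choice is without loss of generality.
1. Y lies on line VL with VY:YL = 1:(-2) ⇒ Y = (-1, 0)
2. Z lies on line YB with YZ:ZB = 4:5 ⇒ Z = (-13/9, 4/9)
3. U is the intersection of line ZV and line YJ ⇒ U = (-13/17, 4/17)
4. M lies on line ZL with ZM:ML = 5:2 ⇒ M = (19/63, 8/63)
2·[MJL] = -4/7, 2·[MLU] = -64/1071
[MJL]:[MLU] = -4/7:-64/1071 = 153/16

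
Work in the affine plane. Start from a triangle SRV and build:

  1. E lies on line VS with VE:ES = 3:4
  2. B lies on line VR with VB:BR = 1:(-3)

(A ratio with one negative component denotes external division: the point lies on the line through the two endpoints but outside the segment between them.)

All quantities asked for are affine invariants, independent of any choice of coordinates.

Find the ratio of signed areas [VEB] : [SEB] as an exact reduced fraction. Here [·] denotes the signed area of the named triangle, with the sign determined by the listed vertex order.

[VEB]:[SEB] = -3/4

Work in coordinates with S = (0, 0), R = (1, 0), V = (0, 1).
1. E lies on line VS with VE:ES = 3:4 ⇒ E = (0, 4/7)
2. B lies on line VR with VB:BR = 1:(-3) ⇒ B = (-1/2, 3/2)
2·[VEB] = -3/14, 2·[SEB] = 2/7
[VEB]:[SEB] = -3/14:2/7 = -3/4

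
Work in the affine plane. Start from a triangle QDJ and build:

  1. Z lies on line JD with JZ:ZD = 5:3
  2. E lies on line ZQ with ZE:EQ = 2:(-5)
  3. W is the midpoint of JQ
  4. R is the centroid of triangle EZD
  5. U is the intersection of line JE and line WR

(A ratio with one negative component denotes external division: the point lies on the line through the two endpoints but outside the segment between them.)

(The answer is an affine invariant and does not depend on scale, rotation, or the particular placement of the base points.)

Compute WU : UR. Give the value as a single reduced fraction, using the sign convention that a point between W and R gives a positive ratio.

WU:UR = -75/52

Set Q = (0, 0), D = (1, 0), J = (0, 1); any affine frame gives the same invariant.
1. Z lies on line JD with JZ:ZD = 5:3 ⇒ Z = (5/8, 3/8)
2. E lies on line ZQ with ZE:EQ = 2:(-5) ⇒ E = (25/24, 5/8)
3. W is the midpoint of JQ ⇒ W = (0, 1/2)
4. R is the centroid of triangle EZD ⇒ R = (8/9, 1/3)
5. U is the intersection of line JE and line WR ⇒ U = (200/69, -1/23)
U = W + t·(R−W) with t = 75/23, so WU:UR = t:(1−t) = 75/23:-52/23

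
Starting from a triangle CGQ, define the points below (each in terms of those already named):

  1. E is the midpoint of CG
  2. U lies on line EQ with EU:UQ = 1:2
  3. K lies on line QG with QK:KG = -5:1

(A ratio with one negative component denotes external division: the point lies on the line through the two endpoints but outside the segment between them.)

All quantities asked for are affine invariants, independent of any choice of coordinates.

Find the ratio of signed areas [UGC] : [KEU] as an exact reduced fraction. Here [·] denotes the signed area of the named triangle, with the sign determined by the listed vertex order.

[UGC]:[KEU] = 8/5

Work in coordinates with C = (0, 0), G = (1, 0), Q = (0, 1).
1. E is the midpoint of CG ⇒ E = (1/2, 0)
2. U lies on line EQ with EU:UQ = 1:2 ⇒ U = (1/3, 1/3)
3. K lies on line QG with QK:KG = -5:1 ⇒ K = (5/4, -1/4)
2·[UGC] = -1/3, 2·[KEU] = -5/24
[UGC]:[KEU] = -1/3:-5/24 = 8/5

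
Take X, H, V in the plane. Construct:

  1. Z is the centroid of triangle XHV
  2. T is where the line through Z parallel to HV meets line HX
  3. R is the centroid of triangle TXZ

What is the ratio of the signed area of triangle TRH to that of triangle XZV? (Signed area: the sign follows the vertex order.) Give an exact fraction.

Assign X = (0, 0), H = (1, 0), V = (0, 1) — the answer is frame-independent, so this choice is without loss of generality.
1. Z is the centroid of triangle XHV ⇒ Z = (1/3, 1/3)
2. T is where the line through Z parallel to HV meets line HX ⇒ T = (2/3, 0)
3. R is the centroid of triangle TXZ ⇒ R = (1/3, 1/9)
2·[TRH] = -1/27, 2·[XZV] = 1/3
[TRH]:[XZV] = -1/27:1/3 = -1/9

[TRH]:[XZV] = -1/9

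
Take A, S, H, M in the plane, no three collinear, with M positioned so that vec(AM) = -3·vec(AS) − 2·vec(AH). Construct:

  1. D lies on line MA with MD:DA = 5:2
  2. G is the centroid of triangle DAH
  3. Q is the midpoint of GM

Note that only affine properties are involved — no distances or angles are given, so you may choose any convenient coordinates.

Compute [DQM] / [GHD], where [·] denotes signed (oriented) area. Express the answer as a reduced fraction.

Set A = (0, 0), S = (1, 0), H = (0, 1), M = (-3, -2); any affine frame gives the same invariant.
1. D lies on line MA with MD:DA = 5:2 ⇒ D = (-6/7, -4/7)
2. G is the centroid of triangle DAH ⇒ G = (-2/7, 1/7)
3. Q is the midpoint of GM ⇒ Q = (-23/14, -13/14)
2·[DQM] = 5/14, 2·[GHD] = 2/7
[DQM]:[GHD] = 5/14:2/7 = 5/4

[DQM]:[GHD] = 5/4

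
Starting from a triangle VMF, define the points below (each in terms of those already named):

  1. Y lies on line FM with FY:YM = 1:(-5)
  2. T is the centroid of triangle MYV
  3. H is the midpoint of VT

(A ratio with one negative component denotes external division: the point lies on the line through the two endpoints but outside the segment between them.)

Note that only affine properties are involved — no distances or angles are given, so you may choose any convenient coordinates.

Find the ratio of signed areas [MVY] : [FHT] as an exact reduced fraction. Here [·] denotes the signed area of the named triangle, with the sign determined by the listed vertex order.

Set V = (0, 0), M = (1, 0), F = (0, 1); any affine frame gives the same invariant.
1. Y lies on line FM with FY:YM = 1:(-5) ⇒ Y = (-1/4, 5/4)
2. T is the centroid of triangle MYV ⇒ T = (1/4, 5/12)
3. H is the midpoint of VT ⇒ H = (1/8, 5/24)
2·[MVY] = -5/4, 2·[FHT] = 1/8
[MVY]:[FHT] = -5/4:1/8 = -10

[MVY]:[FHT] = -10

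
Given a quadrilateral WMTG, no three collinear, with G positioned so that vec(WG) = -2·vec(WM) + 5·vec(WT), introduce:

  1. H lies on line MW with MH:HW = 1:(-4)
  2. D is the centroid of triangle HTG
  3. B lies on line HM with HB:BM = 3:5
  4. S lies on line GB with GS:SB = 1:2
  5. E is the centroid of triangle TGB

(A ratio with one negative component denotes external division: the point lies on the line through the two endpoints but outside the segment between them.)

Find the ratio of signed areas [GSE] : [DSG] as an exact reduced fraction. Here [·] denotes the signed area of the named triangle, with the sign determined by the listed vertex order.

[GSE]:[DSG] = -68/53

Set W = (0, 0), M = (1, 0), T = (0, 1), G = (-2, 5); any affine frame gives the same invariant.
1. H lies on line MW with MH:HW = 1:(-4) ⇒ H = (4/3, 0)
2. D is the centroid of triangle HTG ⇒ D = (-2/9, 2)
3. B lies on line HM with HB:BM = 3:5 ⇒ B = (29/24, 0)
4. S lies on line GB with GS:SB = 1:2 ⇒ S = (-67/72, 10/3)
5. E is the centroid of triangle TGB ⇒ E = (-19/72, 2)
2·[GSE] = -17/54, 2·[DSG] = 53/216
[GSE]:[DSG] = -17/54:53/216 = -68/53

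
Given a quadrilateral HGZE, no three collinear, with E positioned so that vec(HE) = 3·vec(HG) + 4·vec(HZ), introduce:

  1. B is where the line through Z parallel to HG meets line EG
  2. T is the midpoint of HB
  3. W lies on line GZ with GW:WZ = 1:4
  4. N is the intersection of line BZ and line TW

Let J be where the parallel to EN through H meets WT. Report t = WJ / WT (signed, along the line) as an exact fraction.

t = 116/51

Choose coordinates H = (0, 0), G = (1, 0), Z = (0, 1), E = (3, 4).
1. B is where the line through Z parallel to HG meets line EG ⇒ B = (3/2, 1)
2. T is the midpoint of HB ⇒ T = (3/4, 1/2)
3. W lies on line GZ with GW:WZ = 1:4 ⇒ W = (4/5, 1/5)
4. N is the intersection of line BZ and line TW ⇒ N = (2/3, 1)
through H parallel to EN: direction (-7/3, -3); meets WT at J = (35/51, 15/17)
J = W + t·(T−W) with t = 116/51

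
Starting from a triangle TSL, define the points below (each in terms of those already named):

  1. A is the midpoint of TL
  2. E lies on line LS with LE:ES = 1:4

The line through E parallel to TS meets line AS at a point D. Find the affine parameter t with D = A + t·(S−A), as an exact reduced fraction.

Assign T = (0, 0), S = (1, 0), L = (0, 1) — the answer is frame-independent, so this choice is without loss of generality.
1. A is the midpoint of TL ⇒ A = (0, 1/2)
2. E lies on line LS with LE:ES = 1:4 ⇒ E = (1/5, 4/5)
through E parallel to TS: direction (1, 0); meets AS at D = (-3/5, 4/5)
D = A + t·(S−A) with t = -3/5

t = -3/5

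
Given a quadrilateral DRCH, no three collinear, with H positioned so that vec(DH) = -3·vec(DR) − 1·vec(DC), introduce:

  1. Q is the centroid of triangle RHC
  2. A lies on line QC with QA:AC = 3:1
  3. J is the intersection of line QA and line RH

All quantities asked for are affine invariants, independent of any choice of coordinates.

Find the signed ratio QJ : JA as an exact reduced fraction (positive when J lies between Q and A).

Choose coordinates D = (0, 0), R = (1, 0), C = (0, 1), H = (-3, -1).
1. Q is the centroid of triangle RHC ⇒ Q = (-2/3, 0)
2. A lies on line QC with QA:AC = 3:1 ⇒ A = (-1/6, 3/4)
3. J is the intersection of line QA and line RH ⇒ J = (-1, -1/2)
J = Q + t·(A−Q) with t = -2/3, so QJ:JA = t:(1−t) = -2/3:5/3

QJ:JA = -2/5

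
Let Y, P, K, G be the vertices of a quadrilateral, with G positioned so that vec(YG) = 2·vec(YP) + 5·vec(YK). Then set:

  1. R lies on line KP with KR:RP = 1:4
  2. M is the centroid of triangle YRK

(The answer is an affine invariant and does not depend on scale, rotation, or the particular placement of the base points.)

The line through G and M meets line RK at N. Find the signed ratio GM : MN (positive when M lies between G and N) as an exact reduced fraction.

GM:MN = -19

Choose coordinates Y = (0, 0), P = (1, 0), K = (0, 1), G = (2, 5).
1. R lies on line KP with KR:RP = 1:4 ⇒ R = (1/5, 4/5)
2. M is the centroid of triangle YRK ⇒ M = (1/15, 3/5)
line GM meets RK at N = (16/95, 79/95)
M = G + t·(N−G) with t = 19/18, so GM:MN = 19/18:-1/18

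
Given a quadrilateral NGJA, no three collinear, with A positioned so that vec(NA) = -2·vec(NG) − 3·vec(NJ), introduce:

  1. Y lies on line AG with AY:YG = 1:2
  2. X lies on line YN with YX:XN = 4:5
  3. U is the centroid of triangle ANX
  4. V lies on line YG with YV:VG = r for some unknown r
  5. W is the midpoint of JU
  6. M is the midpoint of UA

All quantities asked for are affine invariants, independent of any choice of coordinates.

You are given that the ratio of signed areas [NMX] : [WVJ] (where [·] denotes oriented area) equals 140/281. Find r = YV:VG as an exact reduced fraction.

r = 3/4

Set N = (0, 0), G = (1, 0), J = (0, 1), A = (-2, -3); any affine frame gives the same invariant.
1. Y lies on line AG with AY:YG = 1:2 ⇒ Y = (-1, -2)
2. X lies on line YN with YX:XN = 4:5 ⇒ X = (-5/9, -10/9)
3. U is the centroid of triangle ANX ⇒ U = (-23/27, -37/27)
4. With YV:VG = r, write λ = r/(r+1) so V = Y + λ·(G−Y); V is affine-linear in λ
5. W is the midpoint of JU ⇒ W = (-23/54, -5/27)
6. M is the midpoint of UA ⇒ M = (-77/54, -59/27)
Every point depending on V is an affine combination of V and λ-independent points, so each such coordinate is linear in λ; the λ² term in each signed area is a multiple of (G−Y)×(G−Y) = 0, so 2·[NMX] and 2·[WVJ] are each linear in λ. Evaluating at λ=0 and λ=1:
  2·[NMX] = 10/27,   2·[WVJ] = 41/27·λ + 5/54
So [NMX]:[WVJ] = (10/27) / (41/27·λ + 5/54). Setting this equal to 140/281:
  10/27 = 140/281·(41/27·λ + 5/54)  ⇒  λ = 3/7
Then r = λ/(1−λ) = (3/7)/(4/7) = 3/4. Check: with r = 3/4, V = (-1/7, -8/7) and [NMX]:[WVJ] = 140/281 as required.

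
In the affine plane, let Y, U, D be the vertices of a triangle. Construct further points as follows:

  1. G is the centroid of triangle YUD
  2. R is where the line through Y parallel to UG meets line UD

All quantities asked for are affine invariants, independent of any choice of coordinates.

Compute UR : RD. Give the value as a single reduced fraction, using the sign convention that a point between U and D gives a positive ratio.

UR:RD = -1/2

Work in coordinates with Y = (0, 0), U = (1, 0), D = (0, 1).
1. G is the centroid of triangle YUD ⇒ G = (1/3, 1/3)
2. R is where the line through Y parallel to UG meets line UD ⇒ R = (2, -1)
R = U + t·(D−U) with t = -1, so UR:RD = t:(1−t) = -1:2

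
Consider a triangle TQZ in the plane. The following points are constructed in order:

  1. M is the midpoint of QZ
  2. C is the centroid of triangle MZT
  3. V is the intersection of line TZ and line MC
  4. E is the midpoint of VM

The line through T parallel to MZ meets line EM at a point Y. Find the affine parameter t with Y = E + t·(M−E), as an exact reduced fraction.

Set T = (0, 0), Q = (1, 0), Z = (0, 1); any affine frame gives the same invariant.
1. M is the midpoint of QZ ⇒ M = (1/2, 1/2)
2. C is the centroid of triangle MZT ⇒ C = (1/6, 1/2)
3. V is the intersection of line TZ and line MC ⇒ V = (0, 1/2)
4. E is the midpoint of VM ⇒ E = (1/4, 1/2)
through T parallel to MZ: direction (-1/2, 1/2); meets EM at Y = (-1/2, 1/2)
Y = E + t·(M−E) with t = -3

t = -3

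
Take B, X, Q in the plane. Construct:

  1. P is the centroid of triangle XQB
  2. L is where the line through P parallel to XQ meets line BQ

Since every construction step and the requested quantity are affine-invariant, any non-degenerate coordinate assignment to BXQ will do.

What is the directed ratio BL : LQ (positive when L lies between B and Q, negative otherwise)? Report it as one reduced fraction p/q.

BL:LQ = 2

Assign B = (0, 0), X = (1, 0), Q = (0, 1) — the answer is frame-independent, so this choice is without loss of generality.
1. P is the centroid of triangle XQB ⇒ P = (1/3, 1/3)
2. L is where the line through P parallel to XQ meets line BQ ⇒ L = (0, 2/3)
L = B + t·(Q−B) with t = 2/3, so BL:LQ = t:(1−t) = 2/3:1/3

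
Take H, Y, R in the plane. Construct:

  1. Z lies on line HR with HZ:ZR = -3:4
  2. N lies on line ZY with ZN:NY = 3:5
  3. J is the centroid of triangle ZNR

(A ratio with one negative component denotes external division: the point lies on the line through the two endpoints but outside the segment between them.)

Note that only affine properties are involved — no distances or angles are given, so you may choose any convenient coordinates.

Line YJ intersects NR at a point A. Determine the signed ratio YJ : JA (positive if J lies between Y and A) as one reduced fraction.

YJ:JA = -6

Work in coordinates with H = (0, 0), Y = (1, 0), R = (0, 1).
1. Z lies on line HR with HZ:ZR = -3:4 ⇒ Z = (0, -3)
2. N lies on line ZY with ZN:NY = 3:5 ⇒ N = (3/8, -15/8)
3. J is the centroid of triangle ZNR ⇒ J = (1/8, -31/24)
line YJ meets NR at A = (13/48, -155/144)
J = Y + t·(A−Y) with t = 6/5, so YJ:JA = 6/5:-1/5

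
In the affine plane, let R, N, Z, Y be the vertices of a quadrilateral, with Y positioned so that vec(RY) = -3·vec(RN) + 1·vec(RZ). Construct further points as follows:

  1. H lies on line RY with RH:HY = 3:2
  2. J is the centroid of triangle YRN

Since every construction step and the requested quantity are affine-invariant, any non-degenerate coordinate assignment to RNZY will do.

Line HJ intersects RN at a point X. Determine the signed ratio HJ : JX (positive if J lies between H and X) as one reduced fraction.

HJ:JX = 4/5

Work in coordinates with R = (0, 0), N = (1, 0), Z = (0, 1), Y = (-3, 1).
1. H lies on line RY with RH:HY = 3:2 ⇒ H = (-9/5, 3/5)
2. J is the centroid of triangle YRN ⇒ J = (-2/3, 1/3)
line HJ meets RN at X = (3/4, 0)
J = H + t·(X−H) with t = 4/9, so HJ:JX = 4/9:5/9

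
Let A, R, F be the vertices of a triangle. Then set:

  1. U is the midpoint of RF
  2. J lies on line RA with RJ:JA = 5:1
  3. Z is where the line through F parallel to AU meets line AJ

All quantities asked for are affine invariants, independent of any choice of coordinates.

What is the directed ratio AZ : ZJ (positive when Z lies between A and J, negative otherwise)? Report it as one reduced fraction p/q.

Choose coordinates A = (0, 0), R = (1, 0), F = (0, 1).
1. U is the midpoint of RF ⇒ U = (1/2, 1/2)
2. J lies on line RA with RJ:JA = 5:1 ⇒ J = (1/6, 0)
3. Z is where the line through F parallel to AU meets line AJ ⇒ Z = (-1, 0)
Z = A + t·(J−A) with t = -6, so AZ:ZJ = t:(1−t) = -6:7

AZ:ZJ = -6/7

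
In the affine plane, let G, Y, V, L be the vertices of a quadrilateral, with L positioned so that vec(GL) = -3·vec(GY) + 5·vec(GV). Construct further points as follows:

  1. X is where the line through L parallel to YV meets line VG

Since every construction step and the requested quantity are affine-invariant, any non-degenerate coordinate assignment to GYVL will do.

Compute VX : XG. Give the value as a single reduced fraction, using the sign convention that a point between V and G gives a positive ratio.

VX:XG = -1/2

Assign G = (0, 0), Y = (1, 0), V = (0, 1), L = (-3, 5) — the answer is frame-independent, so this choice is without loss of generality.
1. X is where the line through L parallel to YV meets line VG ⇒ X = (0, 2)
X = V + t·(G−V) with t = -1, so VX:XG = t:(1−t) = -1:2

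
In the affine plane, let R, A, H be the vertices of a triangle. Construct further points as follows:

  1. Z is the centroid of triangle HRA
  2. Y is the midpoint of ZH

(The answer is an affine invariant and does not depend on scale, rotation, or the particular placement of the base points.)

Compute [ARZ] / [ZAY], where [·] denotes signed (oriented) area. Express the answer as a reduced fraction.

[ARZ]:[ZAY] = -2

Set R = (0, 0), A = (1, 0), H = (0, 1); any affine frame gives the same invariant.
1. Z is the centroid of triangle HRA ⇒ Z = (1/3, 1/3)
2. Y is the midpoint of ZH ⇒ Y = (1/6, 2/3)
2·[ARZ] = -1/3, 2·[ZAY] = 1/6
[ARZ]:[ZAY] = -1/3:1/6 = -2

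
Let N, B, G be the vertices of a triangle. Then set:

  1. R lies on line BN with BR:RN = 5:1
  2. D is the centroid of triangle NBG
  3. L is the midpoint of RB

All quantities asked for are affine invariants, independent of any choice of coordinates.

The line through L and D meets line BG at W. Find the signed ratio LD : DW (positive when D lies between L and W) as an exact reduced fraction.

Set N = (0, 0), B = (1, 0), G = (0, 1); any affine frame gives the same invariant.
1. R lies on line BN with BR:RN = 5:1 ⇒ R = (1/6, 0)
2. D is the centroid of triangle NBG ⇒ D = (1/3, 1/3)
3. L is the midpoint of RB ⇒ L = (7/12, 0)
line LD meets BG at W = (-2/3, 5/3)
D = L + t·(W−L) with t = 1/5, so LD:DW = 1/5:4/5

LD:DW = 1/4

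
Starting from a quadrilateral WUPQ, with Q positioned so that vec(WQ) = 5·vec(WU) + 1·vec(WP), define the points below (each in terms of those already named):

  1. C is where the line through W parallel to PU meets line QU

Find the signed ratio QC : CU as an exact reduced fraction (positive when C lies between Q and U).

Choose coordinates W = (0, 0), U = (1, 0), P = (0, 1), Q = (5, 1).
1. C is where the line through W parallel to PU meets line QU ⇒ C = (1/5, -1/5)
C = Q + t·(U−Q) with t = 6/5, so QC:CU = t:(1−t) = 6/5:-1/5

QC:CU = -6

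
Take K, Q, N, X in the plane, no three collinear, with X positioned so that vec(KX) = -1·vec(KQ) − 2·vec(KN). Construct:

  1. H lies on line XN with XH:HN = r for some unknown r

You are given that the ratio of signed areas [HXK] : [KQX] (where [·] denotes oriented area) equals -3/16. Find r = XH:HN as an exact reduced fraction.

Set K = (0, 0), Q = (1, 0), N = (0, 1), X = (-1, -2); any affine frame gives the same invariant.
1. With XH:HN = r, write λ = r/(r+1) so H = X + λ·(N−X); H is affine-linear in λ
Every point depending on H is an affine combination of H and λ-independent points, so each such coordinate is linear in λ; the λ² term in each signed area is a multiple of (N−X)×(N−X) = 0, so 2·[HXK] and 2·[KQX] are each linear in λ. Evaluating at λ=0 and λ=1:
  2·[HXK] = λ,   2·[KQX] = -2
So [HXK]:[KQX] = (λ) / (-2). Setting this equal to -3/16:
  λ = -3/16·(-2)  ⇒  λ = 3/8
Then r = λ/(1−λ) = (3/8)/(5/8) = 3/5. Check: with r = 3/5, H = (-5/8, -7/8) and [HXK]:[KQX] = -3/16 as required.

r = 3/5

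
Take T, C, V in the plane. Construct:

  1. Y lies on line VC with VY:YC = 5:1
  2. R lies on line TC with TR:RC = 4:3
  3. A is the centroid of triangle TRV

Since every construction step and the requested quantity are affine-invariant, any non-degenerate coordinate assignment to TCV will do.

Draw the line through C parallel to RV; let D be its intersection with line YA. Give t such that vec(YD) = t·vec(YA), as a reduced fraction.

Assign T = (0, 0), C = (1, 0), V = (0, 1) — the answer is frame-independent, so this choice is without loss of generality.
1. Y lies on line VC with VY:YC = 5:1 ⇒ Y = (5/6, 1/6)
2. R lies on line TC with TR:RC = 4:3 ⇒ R = (4/7, 0)
3. A is the centroid of triangle TRV ⇒ A = (4/21, 1/3)
through C parallel to RV: direction (-4/7, 1); meets YA at D = (443/483, 10/69)
D = Y + t·(A−Y) with t = -3/23

t = -3/23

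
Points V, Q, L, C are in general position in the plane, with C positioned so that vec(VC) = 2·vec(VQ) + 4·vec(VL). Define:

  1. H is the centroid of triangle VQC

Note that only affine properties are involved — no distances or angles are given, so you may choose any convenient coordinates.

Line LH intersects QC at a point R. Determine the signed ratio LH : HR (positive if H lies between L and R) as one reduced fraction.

Choose coordinates V = (0, 0), Q = (1, 0), L = (0, 1), C = (2, 4).
1. H is the centroid of triangle VQC ⇒ H = (1, 4/3)
line LH meets QC at R = (15/11, 16/11)
H = L + t·(R−L) with t = 11/15, so LH:HR = 11/15:4/15

LH:HR = 11/4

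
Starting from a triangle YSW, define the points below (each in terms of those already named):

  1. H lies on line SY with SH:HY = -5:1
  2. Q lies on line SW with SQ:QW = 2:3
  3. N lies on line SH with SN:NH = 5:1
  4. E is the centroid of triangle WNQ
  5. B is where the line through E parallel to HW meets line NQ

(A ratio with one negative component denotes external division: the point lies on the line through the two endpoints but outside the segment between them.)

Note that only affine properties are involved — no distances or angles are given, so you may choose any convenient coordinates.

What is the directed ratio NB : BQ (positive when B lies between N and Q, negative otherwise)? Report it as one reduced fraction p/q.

NB:BQ = 8/31

Choose coordinates Y = (0, 0), S = (1, 0), W = (0, 1).
1. H lies on line SY with SH:HY = -5:1 ⇒ H = (-1/4, 0)
2. Q lies on line SW with SQ:QW = 2:3 ⇒ Q = (3/5, 2/5)
3. N lies on line SH with SN:NH = 5:1 ⇒ N = (-1/24, 0)
4. E is the centroid of triangle WNQ ⇒ E = (67/360, 7/15)
5. B is where the line through E parallel to HW meets line NQ ⇒ B = (421/4680, 16/195)
B = N + t·(Q−N) with t = 8/39, so NB:BQ = t:(1−t) = 8/39:31/39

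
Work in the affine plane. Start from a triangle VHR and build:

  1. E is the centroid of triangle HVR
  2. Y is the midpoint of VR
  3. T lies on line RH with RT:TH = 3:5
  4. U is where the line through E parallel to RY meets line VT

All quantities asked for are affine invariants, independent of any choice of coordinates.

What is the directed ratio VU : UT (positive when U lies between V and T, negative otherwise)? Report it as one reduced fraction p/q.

VU:UT = 8

Choose coordinates V = (0, 0), H = (1, 0), R = (0, 1).
1. E is the centroid of triangle HVR ⇒ E = (1/3, 1/3)
2. Y is the midpoint of VR ⇒ Y = (0, 1/2)
3. T lies on line RH with RT:TH = 3:5 ⇒ T = (3/8, 5/8)
4. U is where the line through E parallel to RY meets line VT ⇒ U = (1/3, 5/9)
U = V + t·(T−V) with t = 8/9, so VU:UT = t:(1−t) = 8/9:1/9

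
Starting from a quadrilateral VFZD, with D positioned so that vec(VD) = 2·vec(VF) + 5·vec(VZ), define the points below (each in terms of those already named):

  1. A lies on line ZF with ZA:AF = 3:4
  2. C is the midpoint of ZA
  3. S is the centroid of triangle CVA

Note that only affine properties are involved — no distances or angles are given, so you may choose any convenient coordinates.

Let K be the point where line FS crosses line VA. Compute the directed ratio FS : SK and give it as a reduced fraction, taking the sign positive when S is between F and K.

FS:SK = -9

Set V = (0, 0), F = (1, 0), Z = (0, 1), D = (2, 5); any affine frame gives the same invariant.
1. A lies on line ZF with ZA:AF = 3:4 ⇒ A = (3/7, 4/7)
2. C is the midpoint of ZA ⇒ C = (3/14, 11/14)
3. S is the centroid of triangle CVA ⇒ S = (3/14, 19/42)
line FS meets VA at K = (19/63, 76/189)
S = F + t·(K−F) with t = 9/8, so FS:SK = 9/8:-1/8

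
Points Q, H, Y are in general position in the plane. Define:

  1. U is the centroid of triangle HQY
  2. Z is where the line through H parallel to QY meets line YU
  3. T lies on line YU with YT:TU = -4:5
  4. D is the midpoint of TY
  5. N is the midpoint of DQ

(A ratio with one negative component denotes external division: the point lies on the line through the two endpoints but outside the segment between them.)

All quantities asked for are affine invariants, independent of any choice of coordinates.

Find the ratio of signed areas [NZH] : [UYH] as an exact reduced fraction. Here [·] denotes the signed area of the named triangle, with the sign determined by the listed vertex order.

Assign Q = (0, 0), H = (1, 0), Y = (0, 1) — the answer is frame-independent, so this choice is without loss of generality.
1. U is the centroid of triangle HQY ⇒ U = (1/3, 1/3)
2. Z is where the line through H parallel to QY meets line YU ⇒ Z = (1, -1)
3. T lies on line YU with YT:TU = -4:5 ⇒ T = (-4/3, 11/3)
4. D is the midpoint of TY ⇒ D = (-2/3, 7/3)
5. N is the midpoint of DQ ⇒ N = (-1/3, 7/6)
2·[NZH] = 4/3, 2·[UYH] = -1/3
[NZH]:[UYH] = 4/3:-1/3 = -4

[NZH]:[UYH] = -4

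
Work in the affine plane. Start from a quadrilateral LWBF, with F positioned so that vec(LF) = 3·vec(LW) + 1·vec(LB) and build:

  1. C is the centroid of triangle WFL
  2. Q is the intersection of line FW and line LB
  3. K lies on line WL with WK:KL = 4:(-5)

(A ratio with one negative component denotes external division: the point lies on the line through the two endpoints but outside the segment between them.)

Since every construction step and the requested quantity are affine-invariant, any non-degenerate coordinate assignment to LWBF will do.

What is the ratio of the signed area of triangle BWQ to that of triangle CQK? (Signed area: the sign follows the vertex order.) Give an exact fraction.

[BWQ]:[CQK] = -3/7

Assign L = (0, 0), W = (1, 0), B = (0, 1), F = (3, 1) — the answer is frame-independent, so this choice is without loss of generality.
1. C is the centroid of triangle WFL ⇒ C = (4/3, 1/3)
2. Q is the intersection of line FW and line LB ⇒ Q = (0, -1/2)
3. K lies on line WL with WK:KL = 4:(-5) ⇒ K = (5, 0)
2·[BWQ] = -3/2, 2·[CQK] = 7/2
[BWQ]:[CQK] = -3/2:7/2 = -3/7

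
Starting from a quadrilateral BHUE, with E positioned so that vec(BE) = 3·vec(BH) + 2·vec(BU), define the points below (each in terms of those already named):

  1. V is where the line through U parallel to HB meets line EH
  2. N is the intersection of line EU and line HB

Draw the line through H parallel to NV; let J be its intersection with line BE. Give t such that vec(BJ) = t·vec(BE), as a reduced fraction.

t = -1/7

Set B = (0, 0), H = (1, 0), U = (0, 1), E = (3, 2); any affine frame gives the same invariant.
1. V is where the line through U parallel to HB meets line EH ⇒ V = (2, 1)
2. N is the intersection of line EU and line HB ⇒ N = (-3, 0)
through H parallel to NV: direction (5, 1); meets BE at J = (-3/7, -2/7)
J = B + t·(E−B) with t = -1/7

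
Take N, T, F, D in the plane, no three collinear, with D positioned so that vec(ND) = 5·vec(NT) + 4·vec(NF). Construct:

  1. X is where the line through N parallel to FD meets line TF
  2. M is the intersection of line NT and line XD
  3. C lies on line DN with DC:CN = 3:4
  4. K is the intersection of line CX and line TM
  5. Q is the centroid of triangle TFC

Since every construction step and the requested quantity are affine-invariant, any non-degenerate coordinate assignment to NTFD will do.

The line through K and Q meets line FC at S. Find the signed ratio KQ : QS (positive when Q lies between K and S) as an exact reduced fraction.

Work in coordinates with N = (0, 0), T = (1, 0), F = (0, 1), D = (5, 4).
1. X is where the line through N parallel to FD meets line TF ⇒ X = (5/8, 3/8)
2. M is the intersection of line NT and line XD ⇒ M = (5/29, 0)
3. C lies on line DN with DC:CN = 3:4 ⇒ C = (20/7, 16/7)
4. K is the intersection of line CX and line TM ⇒ K = (20/107, 0)
5. Q is the centroid of triangle TFC ⇒ Q = (9/7, 23/21)
line KQ meets FC at S = (2020/931, 1840/931)
Q = K + t·(S−K) with t = 133/240, so KQ:QS = 133/240:107/240

KQ:QS = 133/107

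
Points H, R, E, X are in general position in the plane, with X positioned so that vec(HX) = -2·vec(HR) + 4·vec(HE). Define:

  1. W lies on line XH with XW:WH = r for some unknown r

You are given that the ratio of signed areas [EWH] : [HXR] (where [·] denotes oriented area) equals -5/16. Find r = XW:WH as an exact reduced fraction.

Set H = (0, 0), R = (1, 0), E = (0, 1), X = (-2, 4); any affine frame gives the same invariant.
1. With XW:WH = r, write λ = r/(r+1) so W = X + λ·(H−X); W is affine-linear in λ
Every point depending on W is an affine combination of W and λ-independent points, so each such coordinate is linear in λ; the λ² term in each signed area is a multiple of (H−X)×(H−X) = 0, so 2·[EWH] and 2·[HXR] are each linear in λ. Evaluating at λ=0 and λ=1:
  2·[EWH] = -2·λ + 2,   2·[HXR] = -4
So [EWH]:[HXR] = (-2·λ + 2) / (-4). Setting this equal to -5/16:
  -2·λ + 2 = -5/16·(-4)  ⇒  λ = 3/8
Then r = λ/(1−λ) = (3/8)/(5/8) = 3/5. Check: with r = 3/5, W = (-5/4, 5/2) and [EWH]:[HXR] = -5/16 as required.

r = 3/5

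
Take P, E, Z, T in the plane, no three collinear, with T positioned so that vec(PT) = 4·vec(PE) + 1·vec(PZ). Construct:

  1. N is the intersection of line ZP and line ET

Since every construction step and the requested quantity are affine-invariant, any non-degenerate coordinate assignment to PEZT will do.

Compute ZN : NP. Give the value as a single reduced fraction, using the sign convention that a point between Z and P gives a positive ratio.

Assign P = (0, 0), E = (1, 0), Z = (0, 1), T = (4, 1) — the answer is frame-independent, so this choice is without loss of generality.
1. N is the intersection of line ZP and line ET ⇒ N = (0, -1/3)
N = Z + t·(P−Z) with t = 4/3, so ZN:NP = t:(1−t) = 4/3:-1/3

ZN:NP = -4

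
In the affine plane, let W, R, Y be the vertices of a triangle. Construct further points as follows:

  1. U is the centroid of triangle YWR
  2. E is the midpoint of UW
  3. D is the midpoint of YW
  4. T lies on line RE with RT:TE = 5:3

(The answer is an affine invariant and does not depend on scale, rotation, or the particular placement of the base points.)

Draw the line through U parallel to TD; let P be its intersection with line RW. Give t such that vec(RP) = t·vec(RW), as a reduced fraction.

Work in coordinates with W = (0, 0), R = (1, 0), Y = (0, 1).
1. U is the centroid of triangle YWR ⇒ U = (1/3, 1/3)
2. E is the midpoint of UW ⇒ E = (1/6, 1/6)
3. D is the midpoint of YW ⇒ D = (0, 1/2)
4. T lies on line RE with RT:TE = 5:3 ⇒ T = (23/48, 5/48)
through U parallel to TD: direction (-23/48, 19/48); meets RW at P = (14/19, 0)
P = R + t·(W−R) with t = 5/19

t = 5/19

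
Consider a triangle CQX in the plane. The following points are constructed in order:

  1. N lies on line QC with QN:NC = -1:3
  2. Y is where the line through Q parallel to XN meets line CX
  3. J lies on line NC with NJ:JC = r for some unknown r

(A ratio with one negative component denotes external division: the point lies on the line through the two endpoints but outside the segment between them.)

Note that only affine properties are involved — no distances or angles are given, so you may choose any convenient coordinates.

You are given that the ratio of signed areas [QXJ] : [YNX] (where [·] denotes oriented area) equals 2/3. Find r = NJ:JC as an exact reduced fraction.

r = 5/4

Choose coordinates C = (0, 0), Q = (1, 0), X = (0, 1).
1. N lies on line QC with QN:NC = -1:3 ⇒ N = (3/2, 0)
2. Y is where the line through Q parallel to XN meets line CX ⇒ Y = (0, 2/3)
3. With NJ:JC = r, write λ = r/(r+1) so J = N + λ·(C−N); J is affine-linear in λ
Every point depending on J is an affine combination of J and λ-independent points, so each such coordinate is linear in λ; the λ² term in each signed area is a multiple of (C−N)×(C−N) = 0, so 2·[QXJ] and 2·[YNX] are each linear in λ. Evaluating at λ=0 and λ=1:
  2·[QXJ] = 3/2·λ − 1/2,   2·[YNX] = 1/2
So [QXJ]:[YNX] = (3/2·λ − 1/2) / (1/2). Setting this equal to 2/3:
  3/2·λ − 1/2 = 2/3·(1/2)  ⇒  λ = 5/9
Then r = λ/(1−λ) = (5/9)/(4/9) = 5/4. Check: with r = 5/4, J = (2/3, 0) and [QXJ]:[YNX] = 2/3 as required.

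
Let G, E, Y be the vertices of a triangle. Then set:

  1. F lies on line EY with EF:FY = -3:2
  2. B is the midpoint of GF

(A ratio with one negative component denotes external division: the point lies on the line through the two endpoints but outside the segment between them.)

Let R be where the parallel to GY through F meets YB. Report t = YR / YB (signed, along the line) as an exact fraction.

Choose coordinates G = (0, 0), E = (1, 0), Y = (0, 1).
1. F lies on line EY with EF:FY = -3:2 ⇒ F = (-2, 3)
2. B is the midpoint of GF ⇒ B = (-1, 3/2)
through F parallel to GY: direction (0, 1); meets YB at R = (-2, 2)
R = Y + t·(B−Y) with t = 2

t = 2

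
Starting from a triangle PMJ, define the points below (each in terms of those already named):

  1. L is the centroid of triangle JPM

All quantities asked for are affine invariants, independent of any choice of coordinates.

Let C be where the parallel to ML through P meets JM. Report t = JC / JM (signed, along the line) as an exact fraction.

Assign P = (0, 0), M = (1, 0), J = (0, 1) — the answer is frame-independent, so this choice is without loss of generality.
1. L is the centroid of triangle JPM ⇒ L = (1/3, 1/3)
through P parallel to ML: direction (-2/3, 1/3); meets JM at C = (2, -1)
C = J + t·(M−J) with t = 2

t = 2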